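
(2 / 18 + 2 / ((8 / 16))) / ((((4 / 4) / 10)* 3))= 370 / 27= 13.70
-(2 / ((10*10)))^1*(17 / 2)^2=-289 / 200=-1.44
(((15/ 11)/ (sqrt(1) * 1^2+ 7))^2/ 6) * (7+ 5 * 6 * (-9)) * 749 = -14774025/ 15488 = -953.90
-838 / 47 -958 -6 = -981.83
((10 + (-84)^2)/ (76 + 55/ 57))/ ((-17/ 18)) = -7249716/ 74579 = -97.21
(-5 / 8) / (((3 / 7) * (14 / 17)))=-85 / 48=-1.77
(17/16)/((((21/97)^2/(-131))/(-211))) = 626595.93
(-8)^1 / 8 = -1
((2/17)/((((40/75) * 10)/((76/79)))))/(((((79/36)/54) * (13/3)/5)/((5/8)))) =0.38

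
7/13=0.54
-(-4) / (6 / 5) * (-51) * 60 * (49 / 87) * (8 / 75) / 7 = -7616 / 87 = -87.54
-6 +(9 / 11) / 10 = -651 / 110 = -5.92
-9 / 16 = -0.56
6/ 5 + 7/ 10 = 19/ 10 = 1.90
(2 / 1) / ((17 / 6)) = 12 / 17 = 0.71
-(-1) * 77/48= 77/48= 1.60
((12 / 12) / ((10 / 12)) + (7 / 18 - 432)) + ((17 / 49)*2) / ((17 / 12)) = -1895953 / 4410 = -429.92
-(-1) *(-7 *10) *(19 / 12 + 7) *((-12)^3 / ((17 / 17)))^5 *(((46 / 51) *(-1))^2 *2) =4352871623512157061120 / 289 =15061839527723726855.09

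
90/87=1.03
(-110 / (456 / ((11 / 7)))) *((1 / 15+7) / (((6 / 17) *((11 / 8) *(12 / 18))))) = -9911 / 1197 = -8.28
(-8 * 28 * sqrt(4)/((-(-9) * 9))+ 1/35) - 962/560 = -163753/22680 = -7.22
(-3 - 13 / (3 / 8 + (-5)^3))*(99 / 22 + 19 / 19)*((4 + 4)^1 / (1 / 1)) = -127028 / 997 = -127.41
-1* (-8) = 8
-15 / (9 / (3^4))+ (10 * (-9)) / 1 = -225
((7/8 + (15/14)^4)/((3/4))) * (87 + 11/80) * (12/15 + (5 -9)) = -815.26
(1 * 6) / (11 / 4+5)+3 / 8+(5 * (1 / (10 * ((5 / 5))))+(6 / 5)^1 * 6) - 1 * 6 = 3533 / 1240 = 2.85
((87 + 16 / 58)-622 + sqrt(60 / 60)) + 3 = -15391 / 29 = -530.72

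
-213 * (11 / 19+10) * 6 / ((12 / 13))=-556569 / 38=-14646.55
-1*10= -10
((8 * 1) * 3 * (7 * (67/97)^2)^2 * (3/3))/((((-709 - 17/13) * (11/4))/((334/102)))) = -0.45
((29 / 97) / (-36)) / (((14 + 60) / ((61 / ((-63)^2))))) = -1769 / 1025621352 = -0.00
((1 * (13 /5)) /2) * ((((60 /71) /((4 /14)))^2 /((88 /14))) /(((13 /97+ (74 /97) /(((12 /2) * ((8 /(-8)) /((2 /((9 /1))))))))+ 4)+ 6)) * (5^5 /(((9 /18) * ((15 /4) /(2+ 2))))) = 250245450000 /209660231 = 1193.58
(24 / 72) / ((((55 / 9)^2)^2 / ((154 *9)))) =275562 / 831875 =0.33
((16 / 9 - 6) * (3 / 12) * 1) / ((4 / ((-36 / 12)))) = 19 / 24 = 0.79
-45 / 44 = -1.02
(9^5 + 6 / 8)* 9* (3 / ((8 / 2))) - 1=6377357 / 16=398584.81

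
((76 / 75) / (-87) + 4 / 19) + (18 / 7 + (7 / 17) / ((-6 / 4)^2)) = 4841146 / 1639225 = 2.95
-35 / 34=-1.03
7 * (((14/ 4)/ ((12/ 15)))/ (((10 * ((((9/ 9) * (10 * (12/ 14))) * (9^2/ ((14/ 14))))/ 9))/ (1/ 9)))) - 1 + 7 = 466903/ 77760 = 6.00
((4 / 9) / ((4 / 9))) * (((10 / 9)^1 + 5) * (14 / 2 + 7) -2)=752 / 9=83.56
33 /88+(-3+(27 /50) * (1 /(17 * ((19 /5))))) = -33807 /12920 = -2.62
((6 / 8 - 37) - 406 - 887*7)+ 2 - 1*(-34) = -26461 / 4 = -6615.25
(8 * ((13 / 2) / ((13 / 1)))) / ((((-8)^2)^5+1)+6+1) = 1 / 268435458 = 0.00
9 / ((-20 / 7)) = -63 / 20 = -3.15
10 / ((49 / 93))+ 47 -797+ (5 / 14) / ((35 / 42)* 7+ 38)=-9420555 / 12887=-731.01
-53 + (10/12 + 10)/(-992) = -315521/5952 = -53.01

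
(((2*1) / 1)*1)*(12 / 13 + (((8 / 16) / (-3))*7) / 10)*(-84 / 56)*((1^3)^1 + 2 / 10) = -1887 / 650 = -2.90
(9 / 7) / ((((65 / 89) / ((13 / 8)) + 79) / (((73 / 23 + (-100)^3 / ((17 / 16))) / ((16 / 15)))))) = -1473835029795 / 103217744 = -14278.89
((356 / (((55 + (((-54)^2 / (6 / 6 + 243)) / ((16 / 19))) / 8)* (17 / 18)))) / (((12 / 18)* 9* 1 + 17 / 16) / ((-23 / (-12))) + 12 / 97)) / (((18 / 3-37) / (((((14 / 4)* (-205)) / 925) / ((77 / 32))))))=97634757967872 / 5385865697671855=0.02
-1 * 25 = -25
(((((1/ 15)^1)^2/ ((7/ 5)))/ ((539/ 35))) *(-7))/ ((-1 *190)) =1/ 131670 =0.00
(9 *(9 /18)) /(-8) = -9 /16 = -0.56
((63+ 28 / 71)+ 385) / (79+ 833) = 2653 / 5396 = 0.49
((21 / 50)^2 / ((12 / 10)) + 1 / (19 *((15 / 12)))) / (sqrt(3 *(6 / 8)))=3593 / 28500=0.13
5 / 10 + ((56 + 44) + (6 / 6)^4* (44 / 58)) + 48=8657 / 58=149.26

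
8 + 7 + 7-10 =12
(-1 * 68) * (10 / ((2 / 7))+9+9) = -3604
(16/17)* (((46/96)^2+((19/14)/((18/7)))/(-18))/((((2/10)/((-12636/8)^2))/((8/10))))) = 511653753/272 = 1881079.97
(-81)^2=6561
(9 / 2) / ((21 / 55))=165 / 14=11.79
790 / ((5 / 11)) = 1738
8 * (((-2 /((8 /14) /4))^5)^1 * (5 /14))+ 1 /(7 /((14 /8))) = -6146559 /4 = -1536639.75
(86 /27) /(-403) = -86 /10881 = -0.01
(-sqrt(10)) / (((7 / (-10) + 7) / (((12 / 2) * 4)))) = -80 * sqrt(10) / 21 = -12.05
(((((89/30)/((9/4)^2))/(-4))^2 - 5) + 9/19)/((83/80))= -2021653664/465601365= -4.34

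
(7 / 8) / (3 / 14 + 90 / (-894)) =7301 / 948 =7.70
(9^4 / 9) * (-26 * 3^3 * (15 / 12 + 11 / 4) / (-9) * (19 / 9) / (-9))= -53352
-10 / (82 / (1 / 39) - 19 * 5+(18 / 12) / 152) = -608 / 188663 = -0.00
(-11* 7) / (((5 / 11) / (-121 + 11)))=18634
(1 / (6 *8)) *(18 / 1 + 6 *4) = 7 / 8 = 0.88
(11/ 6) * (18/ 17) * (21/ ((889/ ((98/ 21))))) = 462/ 2159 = 0.21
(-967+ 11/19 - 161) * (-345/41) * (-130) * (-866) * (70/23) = 2532154989000/779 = 3250519883.18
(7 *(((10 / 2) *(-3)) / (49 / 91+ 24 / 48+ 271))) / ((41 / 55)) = -13650 / 26363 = -0.52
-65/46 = -1.41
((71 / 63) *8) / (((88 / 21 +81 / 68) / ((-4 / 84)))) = -38624 / 484155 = -0.08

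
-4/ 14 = -2/ 7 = -0.29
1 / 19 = 0.05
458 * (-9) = -4122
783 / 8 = 97.88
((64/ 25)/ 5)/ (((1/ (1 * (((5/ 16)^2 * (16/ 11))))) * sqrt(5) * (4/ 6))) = 6 * sqrt(5)/ 275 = 0.05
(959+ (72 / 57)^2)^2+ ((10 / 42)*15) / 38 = 1683540780225 / 1824494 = 922743.94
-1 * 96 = -96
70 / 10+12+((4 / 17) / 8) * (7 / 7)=647 / 34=19.03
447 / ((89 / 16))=7152 / 89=80.36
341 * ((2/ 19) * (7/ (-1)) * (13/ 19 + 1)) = -152768/ 361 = -423.18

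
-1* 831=-831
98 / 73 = 1.34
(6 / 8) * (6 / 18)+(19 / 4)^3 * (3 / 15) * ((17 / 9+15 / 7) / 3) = 878653 / 30240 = 29.06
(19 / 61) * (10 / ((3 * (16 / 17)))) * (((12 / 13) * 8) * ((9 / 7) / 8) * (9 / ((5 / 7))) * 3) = 78489 / 1586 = 49.49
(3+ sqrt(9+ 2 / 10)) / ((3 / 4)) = 4+ 4* sqrt(230) / 15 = 8.04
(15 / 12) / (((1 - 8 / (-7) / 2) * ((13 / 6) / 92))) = 4830 / 143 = 33.78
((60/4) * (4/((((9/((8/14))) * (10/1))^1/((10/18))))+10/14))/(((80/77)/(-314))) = -3302.09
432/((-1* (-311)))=432/311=1.39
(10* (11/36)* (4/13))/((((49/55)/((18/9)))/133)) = 229900/819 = 280.71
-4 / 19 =-0.21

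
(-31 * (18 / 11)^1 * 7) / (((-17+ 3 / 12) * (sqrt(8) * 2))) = 1953 * sqrt(2) / 737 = 3.75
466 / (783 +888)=0.28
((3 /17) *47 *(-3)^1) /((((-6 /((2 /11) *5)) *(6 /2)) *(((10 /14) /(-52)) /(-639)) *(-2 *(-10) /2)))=5466006 /935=5846.00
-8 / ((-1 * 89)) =8 / 89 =0.09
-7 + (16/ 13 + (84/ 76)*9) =4.18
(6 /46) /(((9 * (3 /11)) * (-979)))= -1 /18423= -0.00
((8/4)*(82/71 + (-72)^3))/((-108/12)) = 53001052/639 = 82943.74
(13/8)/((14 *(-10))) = -13/1120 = -0.01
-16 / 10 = -8 / 5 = -1.60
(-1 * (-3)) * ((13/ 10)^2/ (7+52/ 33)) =16731/ 28300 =0.59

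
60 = 60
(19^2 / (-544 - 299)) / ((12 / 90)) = -1805 / 562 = -3.21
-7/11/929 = -7/10219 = -0.00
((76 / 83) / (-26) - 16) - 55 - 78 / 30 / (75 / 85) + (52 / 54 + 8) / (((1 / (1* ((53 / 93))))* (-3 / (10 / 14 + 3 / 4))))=-217559053211 / 2844837450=-76.48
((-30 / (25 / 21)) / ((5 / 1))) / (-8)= 63 / 100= 0.63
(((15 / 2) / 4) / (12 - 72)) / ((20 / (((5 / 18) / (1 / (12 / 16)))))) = -1 / 3072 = -0.00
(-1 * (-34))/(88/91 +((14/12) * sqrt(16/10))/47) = 13532599080/384490391 - 138946899 * sqrt(10)/384490391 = 34.05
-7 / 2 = -3.50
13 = 13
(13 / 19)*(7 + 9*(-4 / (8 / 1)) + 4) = 4.45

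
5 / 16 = 0.31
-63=-63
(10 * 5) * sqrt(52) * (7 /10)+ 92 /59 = 92 /59+ 70 * sqrt(13) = 253.95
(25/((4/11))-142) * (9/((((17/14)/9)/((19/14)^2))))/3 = -2855871/952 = -2999.86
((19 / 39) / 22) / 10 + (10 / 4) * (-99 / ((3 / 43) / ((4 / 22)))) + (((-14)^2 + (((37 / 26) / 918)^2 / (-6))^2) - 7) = -293016475739577242511161 / 642583111204322196480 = -456.00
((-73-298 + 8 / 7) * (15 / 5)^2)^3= -12650965739901 / 343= -36883282040.53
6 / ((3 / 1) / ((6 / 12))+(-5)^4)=6 / 631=0.01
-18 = -18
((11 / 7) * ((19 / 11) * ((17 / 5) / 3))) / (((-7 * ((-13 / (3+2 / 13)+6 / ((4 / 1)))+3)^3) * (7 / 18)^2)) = -19233921312 / 357640955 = -53.78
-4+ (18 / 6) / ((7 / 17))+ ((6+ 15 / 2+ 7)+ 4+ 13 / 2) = 240 / 7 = 34.29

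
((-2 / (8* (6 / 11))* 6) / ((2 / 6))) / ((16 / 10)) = -165 / 32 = -5.16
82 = 82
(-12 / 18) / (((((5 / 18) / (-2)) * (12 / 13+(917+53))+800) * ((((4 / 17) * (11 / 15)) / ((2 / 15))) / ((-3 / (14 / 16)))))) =31824 / 11984665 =0.00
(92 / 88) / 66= 0.02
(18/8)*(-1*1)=-9/4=-2.25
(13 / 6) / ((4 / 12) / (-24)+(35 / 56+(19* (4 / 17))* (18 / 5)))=3315 / 25559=0.13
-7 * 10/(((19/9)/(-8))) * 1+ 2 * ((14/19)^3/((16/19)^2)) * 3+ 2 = 82277/304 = 270.65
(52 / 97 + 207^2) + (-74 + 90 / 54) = 12448166 / 291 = 42777.20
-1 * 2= -2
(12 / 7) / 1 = 12 / 7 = 1.71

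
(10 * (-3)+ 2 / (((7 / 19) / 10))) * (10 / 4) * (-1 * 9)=-3825 / 7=-546.43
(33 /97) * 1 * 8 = 264 /97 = 2.72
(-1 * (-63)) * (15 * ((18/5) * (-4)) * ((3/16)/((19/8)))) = -1074.32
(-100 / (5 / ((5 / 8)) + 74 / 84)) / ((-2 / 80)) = 168000 / 373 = 450.40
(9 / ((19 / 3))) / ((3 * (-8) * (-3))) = 3 / 152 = 0.02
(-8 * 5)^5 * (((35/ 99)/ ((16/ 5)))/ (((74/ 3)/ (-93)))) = 17360000000/ 407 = 42653562.65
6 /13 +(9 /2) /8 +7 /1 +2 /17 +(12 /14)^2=1537957 /173264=8.88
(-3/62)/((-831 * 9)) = 1/154566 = 0.00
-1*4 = -4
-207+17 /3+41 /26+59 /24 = -20519 /104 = -197.30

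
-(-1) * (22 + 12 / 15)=114 / 5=22.80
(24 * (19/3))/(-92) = -38/23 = -1.65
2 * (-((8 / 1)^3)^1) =-1024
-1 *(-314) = 314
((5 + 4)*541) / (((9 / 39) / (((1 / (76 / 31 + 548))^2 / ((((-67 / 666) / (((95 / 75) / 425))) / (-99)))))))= 0.20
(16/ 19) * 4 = 64/ 19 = 3.37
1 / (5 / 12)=12 / 5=2.40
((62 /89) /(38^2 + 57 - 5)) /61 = 31 /4060892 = 0.00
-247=-247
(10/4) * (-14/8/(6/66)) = -48.12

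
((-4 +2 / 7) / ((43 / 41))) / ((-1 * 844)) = 533 / 127022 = 0.00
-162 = -162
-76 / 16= -19 / 4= -4.75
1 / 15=0.07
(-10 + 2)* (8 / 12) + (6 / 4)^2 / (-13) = -859 / 156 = -5.51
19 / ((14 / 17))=323 / 14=23.07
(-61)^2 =3721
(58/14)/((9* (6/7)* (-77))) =-29/4158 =-0.01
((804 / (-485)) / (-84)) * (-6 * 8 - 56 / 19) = -64856 / 64505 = -1.01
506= 506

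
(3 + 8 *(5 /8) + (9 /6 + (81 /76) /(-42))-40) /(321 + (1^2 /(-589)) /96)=-12082188 /127054361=-0.10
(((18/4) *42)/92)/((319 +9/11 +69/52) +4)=3861/611087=0.01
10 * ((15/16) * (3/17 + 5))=825/17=48.53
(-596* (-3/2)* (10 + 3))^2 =135070884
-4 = -4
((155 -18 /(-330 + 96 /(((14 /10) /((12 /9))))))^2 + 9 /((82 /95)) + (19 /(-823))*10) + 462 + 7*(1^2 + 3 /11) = 12696032311228199 /517582189850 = 24529.50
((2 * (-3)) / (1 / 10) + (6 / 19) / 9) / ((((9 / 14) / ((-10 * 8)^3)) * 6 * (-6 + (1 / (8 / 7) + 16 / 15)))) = -490004480000 / 249831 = -1961343.79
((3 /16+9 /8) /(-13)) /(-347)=21 /72176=0.00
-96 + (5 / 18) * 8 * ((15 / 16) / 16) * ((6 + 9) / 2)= -12163 / 128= -95.02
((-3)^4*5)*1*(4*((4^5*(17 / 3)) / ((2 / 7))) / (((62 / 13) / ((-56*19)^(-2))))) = 477360 / 78337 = 6.09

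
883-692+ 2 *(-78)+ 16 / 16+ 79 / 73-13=1758 / 73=24.08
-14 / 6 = -7 / 3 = -2.33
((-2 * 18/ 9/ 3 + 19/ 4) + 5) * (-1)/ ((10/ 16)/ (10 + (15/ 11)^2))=-57974/ 363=-159.71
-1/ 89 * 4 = -4/ 89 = -0.04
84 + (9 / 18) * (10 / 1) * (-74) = -286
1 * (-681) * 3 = -2043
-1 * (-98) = 98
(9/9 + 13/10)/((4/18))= 10.35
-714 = -714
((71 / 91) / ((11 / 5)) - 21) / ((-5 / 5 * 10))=10333 / 5005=2.06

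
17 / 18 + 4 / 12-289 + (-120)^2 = 254021 / 18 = 14112.28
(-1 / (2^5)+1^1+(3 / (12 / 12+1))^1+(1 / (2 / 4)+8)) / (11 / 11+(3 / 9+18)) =0.64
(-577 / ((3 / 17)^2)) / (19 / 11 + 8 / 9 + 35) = -1834283 / 3724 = -492.56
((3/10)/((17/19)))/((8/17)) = 57/80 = 0.71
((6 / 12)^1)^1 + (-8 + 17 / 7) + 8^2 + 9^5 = 827511 / 14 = 59107.93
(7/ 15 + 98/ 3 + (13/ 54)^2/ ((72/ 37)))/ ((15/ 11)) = 382946443/ 15746400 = 24.32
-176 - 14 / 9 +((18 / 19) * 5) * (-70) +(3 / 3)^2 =-86891 / 171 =-508.13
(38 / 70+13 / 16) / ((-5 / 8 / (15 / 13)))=-2277 / 910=-2.50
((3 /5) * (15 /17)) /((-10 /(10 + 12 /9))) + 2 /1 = 1.40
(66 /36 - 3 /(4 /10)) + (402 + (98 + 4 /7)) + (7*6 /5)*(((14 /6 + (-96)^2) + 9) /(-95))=-3201833 /9975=-320.99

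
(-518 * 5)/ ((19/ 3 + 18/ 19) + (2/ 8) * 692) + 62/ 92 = -115579/ 8441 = -13.69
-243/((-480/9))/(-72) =-81/1280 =-0.06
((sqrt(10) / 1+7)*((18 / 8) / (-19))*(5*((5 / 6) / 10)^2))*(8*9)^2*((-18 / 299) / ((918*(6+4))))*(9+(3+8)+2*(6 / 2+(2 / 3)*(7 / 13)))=4689*sqrt(10) / 1255501+32823 / 1255501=0.04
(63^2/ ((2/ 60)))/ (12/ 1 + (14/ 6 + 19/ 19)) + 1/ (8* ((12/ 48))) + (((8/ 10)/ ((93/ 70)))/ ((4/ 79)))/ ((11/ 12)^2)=1342423031/ 172546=7780.09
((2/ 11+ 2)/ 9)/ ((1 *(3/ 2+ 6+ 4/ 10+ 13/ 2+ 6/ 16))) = 320/ 19503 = 0.02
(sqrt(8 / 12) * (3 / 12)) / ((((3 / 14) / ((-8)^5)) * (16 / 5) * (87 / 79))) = -2831360 * sqrt(6) / 783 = -8857.46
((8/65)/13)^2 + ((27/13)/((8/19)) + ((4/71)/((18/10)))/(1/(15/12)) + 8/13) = 20394144443/3650095800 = 5.59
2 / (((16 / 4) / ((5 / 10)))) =1 / 4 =0.25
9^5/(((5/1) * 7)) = 59049/35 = 1687.11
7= 7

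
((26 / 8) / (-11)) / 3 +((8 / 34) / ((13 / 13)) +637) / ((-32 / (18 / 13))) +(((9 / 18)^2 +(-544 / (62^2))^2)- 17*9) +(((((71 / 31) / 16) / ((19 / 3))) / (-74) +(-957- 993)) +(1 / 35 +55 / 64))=-22585865069614003519 / 10606115011652160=-2129.51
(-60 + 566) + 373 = 879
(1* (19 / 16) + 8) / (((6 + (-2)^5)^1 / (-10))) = 3.53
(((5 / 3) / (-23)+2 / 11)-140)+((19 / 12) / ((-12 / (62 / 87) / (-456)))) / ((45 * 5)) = -2075583452 / 14857425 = -139.70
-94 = -94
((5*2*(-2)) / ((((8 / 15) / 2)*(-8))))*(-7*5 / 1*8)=-2625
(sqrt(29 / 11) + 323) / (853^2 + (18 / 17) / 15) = 85 * sqrt(319) / 680314481 + 27455 / 61846771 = 0.00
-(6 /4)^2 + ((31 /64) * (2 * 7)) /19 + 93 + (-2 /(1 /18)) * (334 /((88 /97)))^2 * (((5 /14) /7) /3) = -298816240043 /3604832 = -82893.25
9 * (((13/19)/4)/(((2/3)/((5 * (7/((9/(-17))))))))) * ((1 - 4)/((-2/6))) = -208845/152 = -1373.98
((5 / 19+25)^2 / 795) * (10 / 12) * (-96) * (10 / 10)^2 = -1228800 / 19133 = -64.22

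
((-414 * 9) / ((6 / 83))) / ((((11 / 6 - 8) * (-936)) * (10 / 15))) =-51543 / 3848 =-13.39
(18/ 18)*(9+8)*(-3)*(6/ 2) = -153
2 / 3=0.67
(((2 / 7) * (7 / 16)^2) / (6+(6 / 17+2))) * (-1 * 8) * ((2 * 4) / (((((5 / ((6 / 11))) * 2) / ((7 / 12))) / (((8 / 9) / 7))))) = -119 / 70290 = -0.00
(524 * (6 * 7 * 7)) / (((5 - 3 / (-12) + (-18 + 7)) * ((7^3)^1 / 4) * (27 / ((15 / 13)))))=-83840 / 6279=-13.35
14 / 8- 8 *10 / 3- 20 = -539 / 12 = -44.92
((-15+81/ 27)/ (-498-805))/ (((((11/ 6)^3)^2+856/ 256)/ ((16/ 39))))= 2985984/ 32651057413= 0.00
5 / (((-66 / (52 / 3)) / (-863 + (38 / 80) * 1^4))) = 1132.61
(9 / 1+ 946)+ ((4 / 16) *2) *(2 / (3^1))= 2866 / 3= 955.33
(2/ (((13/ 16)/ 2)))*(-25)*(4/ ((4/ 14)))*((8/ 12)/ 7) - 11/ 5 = -32429/ 195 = -166.30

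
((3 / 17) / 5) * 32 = 96 / 85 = 1.13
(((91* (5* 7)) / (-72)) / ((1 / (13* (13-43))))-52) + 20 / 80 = 51601 / 3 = 17200.33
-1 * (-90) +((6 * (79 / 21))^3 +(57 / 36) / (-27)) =1287952451 / 111132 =11589.39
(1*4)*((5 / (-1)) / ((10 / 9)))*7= -126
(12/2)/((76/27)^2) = 2187/2888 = 0.76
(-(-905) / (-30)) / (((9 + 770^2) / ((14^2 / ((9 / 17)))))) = -17738 / 941679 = -0.02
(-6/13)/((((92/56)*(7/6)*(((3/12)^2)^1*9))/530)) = -67840/299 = -226.89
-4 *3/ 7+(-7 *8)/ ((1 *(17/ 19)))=-7652/ 119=-64.30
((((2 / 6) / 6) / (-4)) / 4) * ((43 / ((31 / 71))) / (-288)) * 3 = 3053 / 857088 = 0.00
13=13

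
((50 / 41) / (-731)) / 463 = -50 / 13876573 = -0.00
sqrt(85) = 9.22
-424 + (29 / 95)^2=-3825759 / 9025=-423.91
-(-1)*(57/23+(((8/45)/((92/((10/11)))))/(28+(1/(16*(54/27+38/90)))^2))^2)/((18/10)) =465978333635327781503075/338447420734446539818929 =1.38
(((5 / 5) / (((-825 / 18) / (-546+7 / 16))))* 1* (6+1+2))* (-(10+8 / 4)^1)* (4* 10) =-2828196 / 55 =-51421.75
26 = 26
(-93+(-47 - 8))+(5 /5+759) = 612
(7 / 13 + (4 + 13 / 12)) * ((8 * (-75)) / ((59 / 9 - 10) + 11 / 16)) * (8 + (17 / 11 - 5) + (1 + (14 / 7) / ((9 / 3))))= 431484000 / 56771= 7600.43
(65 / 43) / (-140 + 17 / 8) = -520 / 47429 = -0.01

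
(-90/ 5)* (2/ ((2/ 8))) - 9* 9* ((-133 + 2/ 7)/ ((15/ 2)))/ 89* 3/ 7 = -2989422/ 21805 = -137.10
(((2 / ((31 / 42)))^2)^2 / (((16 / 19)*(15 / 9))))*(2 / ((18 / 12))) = 236488896 / 4617605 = 51.21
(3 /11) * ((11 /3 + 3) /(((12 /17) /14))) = 1190 /33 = 36.06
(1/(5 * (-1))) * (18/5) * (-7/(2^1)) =63/25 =2.52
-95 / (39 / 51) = -1615 / 13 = -124.23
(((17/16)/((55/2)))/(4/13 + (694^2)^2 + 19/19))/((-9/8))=-221/1492747776860175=-0.00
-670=-670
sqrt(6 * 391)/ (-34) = -sqrt(2346)/ 34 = -1.42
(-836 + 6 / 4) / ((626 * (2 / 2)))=-1669 / 1252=-1.33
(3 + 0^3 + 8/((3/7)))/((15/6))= 26/3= 8.67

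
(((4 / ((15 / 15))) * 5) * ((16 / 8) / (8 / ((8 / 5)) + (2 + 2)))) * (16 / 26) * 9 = 320 / 13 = 24.62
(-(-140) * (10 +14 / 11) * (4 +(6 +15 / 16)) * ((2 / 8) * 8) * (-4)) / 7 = -217000 / 11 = -19727.27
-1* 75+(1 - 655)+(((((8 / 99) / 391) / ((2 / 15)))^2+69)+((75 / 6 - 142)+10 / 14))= -1838520451987 / 2330823726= -788.79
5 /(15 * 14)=1 /42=0.02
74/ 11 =6.73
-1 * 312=-312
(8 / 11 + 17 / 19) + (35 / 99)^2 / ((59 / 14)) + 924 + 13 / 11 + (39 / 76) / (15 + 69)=1140508701623 / 1230535152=926.84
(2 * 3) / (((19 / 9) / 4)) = 11.37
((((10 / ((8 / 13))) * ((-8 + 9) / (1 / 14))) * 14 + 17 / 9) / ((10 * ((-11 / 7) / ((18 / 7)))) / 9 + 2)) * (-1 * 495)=-127778310 / 107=-1194189.81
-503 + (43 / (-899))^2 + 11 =-397633043 / 808201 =-492.00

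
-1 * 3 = -3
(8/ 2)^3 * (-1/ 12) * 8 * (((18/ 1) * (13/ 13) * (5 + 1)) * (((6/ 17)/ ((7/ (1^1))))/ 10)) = -13824/ 595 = -23.23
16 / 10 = 8 / 5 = 1.60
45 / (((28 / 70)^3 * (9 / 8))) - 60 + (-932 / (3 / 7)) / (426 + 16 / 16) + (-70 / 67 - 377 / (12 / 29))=-5758109 / 16348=-352.22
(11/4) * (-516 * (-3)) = 4257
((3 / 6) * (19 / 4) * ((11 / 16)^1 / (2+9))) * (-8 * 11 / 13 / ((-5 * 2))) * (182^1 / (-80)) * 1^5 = -1463 / 6400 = -0.23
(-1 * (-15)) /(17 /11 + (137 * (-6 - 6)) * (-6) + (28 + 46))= 11 /7289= 0.00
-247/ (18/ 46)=-5681/ 9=-631.22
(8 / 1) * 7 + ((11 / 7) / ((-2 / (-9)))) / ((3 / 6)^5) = 1976 / 7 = 282.29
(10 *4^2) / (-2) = -80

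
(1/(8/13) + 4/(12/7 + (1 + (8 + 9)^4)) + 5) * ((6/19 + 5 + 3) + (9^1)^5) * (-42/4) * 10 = -1825464772606545/44434616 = -41082042.27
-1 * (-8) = 8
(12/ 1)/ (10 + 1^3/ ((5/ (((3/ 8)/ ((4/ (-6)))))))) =960/ 791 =1.21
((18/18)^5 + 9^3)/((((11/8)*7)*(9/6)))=11680/231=50.56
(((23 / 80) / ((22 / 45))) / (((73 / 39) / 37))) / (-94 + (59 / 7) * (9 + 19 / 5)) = 387205 / 462528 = 0.84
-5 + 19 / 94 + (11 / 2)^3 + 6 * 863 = 2007681 / 376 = 5339.58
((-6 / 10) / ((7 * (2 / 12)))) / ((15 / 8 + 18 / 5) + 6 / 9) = -432 / 5159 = -0.08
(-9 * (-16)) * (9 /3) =432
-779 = -779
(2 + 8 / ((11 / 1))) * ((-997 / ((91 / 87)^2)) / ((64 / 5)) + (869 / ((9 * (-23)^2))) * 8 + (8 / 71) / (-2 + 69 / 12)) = -190.10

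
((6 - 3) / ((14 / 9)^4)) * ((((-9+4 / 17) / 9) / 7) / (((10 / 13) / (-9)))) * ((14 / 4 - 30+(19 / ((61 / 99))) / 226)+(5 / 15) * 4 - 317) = -285.25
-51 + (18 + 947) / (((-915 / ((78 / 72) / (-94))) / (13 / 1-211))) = -612467 / 11468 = -53.41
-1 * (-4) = 4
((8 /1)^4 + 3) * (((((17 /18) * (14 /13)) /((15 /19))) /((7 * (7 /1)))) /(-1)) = -1323977 /12285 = -107.77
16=16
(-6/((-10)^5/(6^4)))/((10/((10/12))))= 81/12500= 0.01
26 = 26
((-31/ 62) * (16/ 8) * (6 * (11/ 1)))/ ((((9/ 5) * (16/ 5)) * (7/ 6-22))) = 11/ 20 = 0.55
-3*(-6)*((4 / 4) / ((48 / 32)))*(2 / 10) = 2.40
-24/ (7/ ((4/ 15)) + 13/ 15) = -1440/ 1627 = -0.89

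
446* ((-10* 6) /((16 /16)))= -26760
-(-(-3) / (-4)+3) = -9 / 4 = -2.25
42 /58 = 21 /29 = 0.72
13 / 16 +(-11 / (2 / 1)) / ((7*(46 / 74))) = -1163 / 2576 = -0.45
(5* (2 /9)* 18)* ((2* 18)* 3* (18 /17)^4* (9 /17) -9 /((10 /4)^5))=1273822724736 /887410625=1435.44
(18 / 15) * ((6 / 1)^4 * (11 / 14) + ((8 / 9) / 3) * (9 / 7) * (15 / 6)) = 42808 / 35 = 1223.09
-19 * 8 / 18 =-76 / 9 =-8.44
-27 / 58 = -0.47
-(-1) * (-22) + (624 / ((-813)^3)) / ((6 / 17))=-11822093302 / 537367797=-22.00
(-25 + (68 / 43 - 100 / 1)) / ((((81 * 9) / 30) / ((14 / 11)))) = -247660 / 38313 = -6.46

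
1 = 1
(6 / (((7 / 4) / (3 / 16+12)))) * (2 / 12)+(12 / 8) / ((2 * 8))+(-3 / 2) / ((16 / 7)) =717 / 112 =6.40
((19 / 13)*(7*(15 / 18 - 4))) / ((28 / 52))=-361 / 6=-60.17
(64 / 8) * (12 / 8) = 12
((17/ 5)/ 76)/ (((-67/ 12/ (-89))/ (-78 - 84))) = -735318/ 6365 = -115.53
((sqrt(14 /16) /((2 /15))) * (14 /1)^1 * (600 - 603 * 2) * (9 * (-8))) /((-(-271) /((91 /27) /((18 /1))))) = 643370 * sqrt(14) /813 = 2960.97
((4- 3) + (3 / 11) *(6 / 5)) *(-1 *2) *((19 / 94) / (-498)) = 1387 / 1287330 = 0.00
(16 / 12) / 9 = 4 / 27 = 0.15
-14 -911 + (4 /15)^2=-208109 /225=-924.93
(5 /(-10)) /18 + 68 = 2447 /36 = 67.97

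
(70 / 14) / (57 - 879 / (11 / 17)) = -55 / 14316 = -0.00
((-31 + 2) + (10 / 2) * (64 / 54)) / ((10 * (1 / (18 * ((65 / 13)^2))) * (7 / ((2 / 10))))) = -89 / 3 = -29.67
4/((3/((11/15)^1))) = 44/45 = 0.98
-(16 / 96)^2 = -1 / 36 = -0.03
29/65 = 0.45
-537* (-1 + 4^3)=-33831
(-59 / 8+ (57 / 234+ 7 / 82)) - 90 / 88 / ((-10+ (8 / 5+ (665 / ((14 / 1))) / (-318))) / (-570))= -75.23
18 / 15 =6 / 5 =1.20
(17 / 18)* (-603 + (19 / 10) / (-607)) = -62223893 / 109260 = -569.50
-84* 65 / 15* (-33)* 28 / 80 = 21021 / 5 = 4204.20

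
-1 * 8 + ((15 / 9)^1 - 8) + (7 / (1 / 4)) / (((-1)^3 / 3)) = -295 / 3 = -98.33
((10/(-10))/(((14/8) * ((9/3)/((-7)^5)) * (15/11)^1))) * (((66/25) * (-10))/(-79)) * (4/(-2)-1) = -4648336/1975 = -2353.59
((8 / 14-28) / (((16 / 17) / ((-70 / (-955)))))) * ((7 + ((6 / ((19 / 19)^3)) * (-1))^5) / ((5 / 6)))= 19914.67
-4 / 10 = -2 / 5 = -0.40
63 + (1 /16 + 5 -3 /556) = 151359 /2224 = 68.06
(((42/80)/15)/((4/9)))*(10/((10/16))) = 63/50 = 1.26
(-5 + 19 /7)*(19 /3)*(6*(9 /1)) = -5472 /7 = -781.71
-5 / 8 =-0.62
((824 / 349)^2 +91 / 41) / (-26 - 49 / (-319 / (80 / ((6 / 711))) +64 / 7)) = -23527786796709 / 94724684227982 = -0.25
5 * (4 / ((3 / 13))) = 260 / 3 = 86.67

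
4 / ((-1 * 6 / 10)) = -20 / 3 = -6.67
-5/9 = -0.56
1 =1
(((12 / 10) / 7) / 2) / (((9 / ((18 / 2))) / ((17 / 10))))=51 / 350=0.15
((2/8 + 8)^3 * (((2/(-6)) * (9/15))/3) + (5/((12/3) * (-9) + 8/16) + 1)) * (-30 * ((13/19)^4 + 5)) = 847815696261/148044656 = 5726.76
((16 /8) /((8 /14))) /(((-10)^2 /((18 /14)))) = 9 /200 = 0.04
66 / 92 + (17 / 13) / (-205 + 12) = 82015 / 115414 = 0.71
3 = 3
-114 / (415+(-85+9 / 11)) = -418 / 1213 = -0.34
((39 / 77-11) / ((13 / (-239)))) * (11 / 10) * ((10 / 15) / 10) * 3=96556 / 2275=42.44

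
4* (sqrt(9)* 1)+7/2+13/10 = 84/5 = 16.80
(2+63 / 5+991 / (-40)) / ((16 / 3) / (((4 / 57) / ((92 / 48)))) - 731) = 1221 / 70240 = 0.02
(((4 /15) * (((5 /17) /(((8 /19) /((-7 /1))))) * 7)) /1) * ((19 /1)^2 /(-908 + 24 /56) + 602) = -1186087483 /216002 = -5491.09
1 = 1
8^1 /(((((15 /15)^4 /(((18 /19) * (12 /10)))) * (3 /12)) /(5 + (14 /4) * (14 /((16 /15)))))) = 35208 /19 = 1853.05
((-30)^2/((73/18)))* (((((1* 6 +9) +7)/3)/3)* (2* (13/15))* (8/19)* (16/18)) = 1464320/4161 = 351.92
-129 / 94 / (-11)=0.12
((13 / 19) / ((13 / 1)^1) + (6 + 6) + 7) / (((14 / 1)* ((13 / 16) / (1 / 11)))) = 2896 / 19019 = 0.15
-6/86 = -3/43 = -0.07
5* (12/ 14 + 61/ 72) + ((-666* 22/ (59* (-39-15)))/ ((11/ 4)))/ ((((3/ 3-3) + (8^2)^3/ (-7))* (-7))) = 3690677651/ 433085016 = 8.52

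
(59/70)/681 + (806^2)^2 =20118023872084379/47670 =422026932496.00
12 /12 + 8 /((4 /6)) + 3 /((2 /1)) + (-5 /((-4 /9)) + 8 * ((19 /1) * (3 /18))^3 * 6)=55799 /36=1549.97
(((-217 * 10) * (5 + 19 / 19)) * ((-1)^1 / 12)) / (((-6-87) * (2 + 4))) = -35 / 18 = -1.94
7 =7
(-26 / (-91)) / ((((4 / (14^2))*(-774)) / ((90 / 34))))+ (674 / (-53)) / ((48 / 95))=-25.22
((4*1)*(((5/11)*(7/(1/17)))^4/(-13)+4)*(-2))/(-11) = -1002663514344/2093663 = -478903.97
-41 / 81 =-0.51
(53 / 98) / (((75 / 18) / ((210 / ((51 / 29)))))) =9222 / 595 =15.50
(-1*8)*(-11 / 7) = 88 / 7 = 12.57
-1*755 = -755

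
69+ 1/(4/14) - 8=129/2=64.50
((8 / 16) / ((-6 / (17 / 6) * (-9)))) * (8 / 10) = 17 / 810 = 0.02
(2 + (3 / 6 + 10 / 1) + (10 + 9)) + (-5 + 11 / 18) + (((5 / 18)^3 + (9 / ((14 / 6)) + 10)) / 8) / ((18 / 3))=53692211 / 1959552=27.40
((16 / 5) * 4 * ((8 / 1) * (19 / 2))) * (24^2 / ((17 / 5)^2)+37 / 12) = 223127488 / 4335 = 51471.16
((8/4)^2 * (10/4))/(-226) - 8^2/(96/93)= -7011/113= -62.04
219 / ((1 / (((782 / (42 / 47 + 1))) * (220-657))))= -3517468062 / 89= -39522113.06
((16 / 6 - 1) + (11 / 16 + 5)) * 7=51.48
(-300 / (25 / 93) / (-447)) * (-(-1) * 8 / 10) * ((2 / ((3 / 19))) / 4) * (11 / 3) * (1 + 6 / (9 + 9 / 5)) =725648 / 20115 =36.07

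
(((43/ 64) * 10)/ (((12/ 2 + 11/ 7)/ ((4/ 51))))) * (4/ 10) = 301/ 10812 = 0.03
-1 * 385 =-385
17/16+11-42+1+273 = 3905/16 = 244.06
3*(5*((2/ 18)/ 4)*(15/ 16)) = 25/ 64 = 0.39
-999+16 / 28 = -6989 / 7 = -998.43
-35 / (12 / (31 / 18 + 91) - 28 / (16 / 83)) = 0.24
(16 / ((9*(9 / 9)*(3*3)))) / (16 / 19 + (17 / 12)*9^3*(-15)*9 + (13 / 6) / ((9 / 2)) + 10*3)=-1216 / 858084387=-0.00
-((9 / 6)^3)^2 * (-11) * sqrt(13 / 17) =8019 * sqrt(221) / 1088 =109.57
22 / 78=11 / 39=0.28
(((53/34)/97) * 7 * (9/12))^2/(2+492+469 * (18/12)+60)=0.00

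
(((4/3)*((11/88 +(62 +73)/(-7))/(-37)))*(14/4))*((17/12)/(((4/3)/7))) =3451/192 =17.97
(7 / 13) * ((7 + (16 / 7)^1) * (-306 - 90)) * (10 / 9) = -2200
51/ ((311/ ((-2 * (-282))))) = 28764/ 311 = 92.49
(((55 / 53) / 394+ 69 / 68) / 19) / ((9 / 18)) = 722299 / 6744886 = 0.11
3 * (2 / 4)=1.50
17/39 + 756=29501/39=756.44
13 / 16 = 0.81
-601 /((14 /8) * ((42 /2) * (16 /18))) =-1803 /98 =-18.40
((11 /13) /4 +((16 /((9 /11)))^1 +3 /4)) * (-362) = -868981 /117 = -7427.19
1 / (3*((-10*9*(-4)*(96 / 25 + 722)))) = 5 / 3919536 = 0.00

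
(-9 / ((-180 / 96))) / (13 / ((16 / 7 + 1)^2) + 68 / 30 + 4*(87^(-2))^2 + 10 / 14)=2545727819796 / 2219615440627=1.15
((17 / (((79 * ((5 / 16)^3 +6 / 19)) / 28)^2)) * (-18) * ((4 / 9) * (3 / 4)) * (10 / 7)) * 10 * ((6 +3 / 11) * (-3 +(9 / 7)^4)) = 2560.00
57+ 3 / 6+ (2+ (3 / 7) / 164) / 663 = 43766929 / 761124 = 57.50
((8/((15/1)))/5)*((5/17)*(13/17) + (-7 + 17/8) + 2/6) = -29941/65025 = -0.46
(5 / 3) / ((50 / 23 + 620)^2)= 529 / 122865660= 0.00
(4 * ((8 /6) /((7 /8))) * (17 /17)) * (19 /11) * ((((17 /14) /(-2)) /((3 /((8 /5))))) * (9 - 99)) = 165376 /539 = 306.82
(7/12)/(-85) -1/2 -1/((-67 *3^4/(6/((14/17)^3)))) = -26628247/52741395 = -0.50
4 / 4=1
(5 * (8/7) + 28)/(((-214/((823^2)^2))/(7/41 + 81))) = -180162610402737664/30709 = -5866769038481.80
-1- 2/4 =-3/2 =-1.50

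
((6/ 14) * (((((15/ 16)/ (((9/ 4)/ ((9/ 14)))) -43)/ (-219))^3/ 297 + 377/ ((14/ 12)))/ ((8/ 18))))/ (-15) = -35406048889969909/ 1704387721107456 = -20.77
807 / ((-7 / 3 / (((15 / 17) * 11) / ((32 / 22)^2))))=-48335265 / 30464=-1586.64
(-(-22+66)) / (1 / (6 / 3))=-88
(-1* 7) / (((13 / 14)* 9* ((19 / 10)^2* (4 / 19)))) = -2450 / 2223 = -1.10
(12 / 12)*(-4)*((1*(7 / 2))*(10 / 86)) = -70 / 43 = -1.63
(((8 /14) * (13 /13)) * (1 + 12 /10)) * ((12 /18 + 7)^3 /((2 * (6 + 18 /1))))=133837 /11340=11.80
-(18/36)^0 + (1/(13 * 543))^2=-49829480/49829481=-1.00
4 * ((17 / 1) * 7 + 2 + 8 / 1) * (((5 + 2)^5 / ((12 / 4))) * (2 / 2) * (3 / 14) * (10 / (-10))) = -619458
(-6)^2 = 36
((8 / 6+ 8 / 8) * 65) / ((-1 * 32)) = -455 / 96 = -4.74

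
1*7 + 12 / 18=7.67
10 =10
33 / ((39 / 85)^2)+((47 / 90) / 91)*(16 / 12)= 25035847 / 159705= 156.76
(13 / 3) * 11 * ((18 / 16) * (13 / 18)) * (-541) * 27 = -9051471 / 16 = -565716.94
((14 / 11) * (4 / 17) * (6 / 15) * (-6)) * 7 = -4704 / 935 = -5.03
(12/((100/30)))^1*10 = 36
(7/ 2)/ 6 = 7/ 12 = 0.58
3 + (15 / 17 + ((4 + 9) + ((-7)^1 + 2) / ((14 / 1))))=3933 / 238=16.53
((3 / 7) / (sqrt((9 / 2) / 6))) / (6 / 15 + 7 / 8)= 80 * sqrt(3) / 357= 0.39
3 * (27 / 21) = 27 / 7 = 3.86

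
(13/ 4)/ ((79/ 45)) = 1.85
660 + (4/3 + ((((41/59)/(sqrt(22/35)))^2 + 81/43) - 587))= 760543939/9879078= 76.99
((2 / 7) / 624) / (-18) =-1 / 39312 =-0.00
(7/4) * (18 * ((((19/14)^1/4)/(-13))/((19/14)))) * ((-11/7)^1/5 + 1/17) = 171/1105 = 0.15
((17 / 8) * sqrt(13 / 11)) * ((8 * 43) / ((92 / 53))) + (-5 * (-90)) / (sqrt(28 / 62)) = 38743 * sqrt(143) / 1012 + 225 * sqrt(434) / 7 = 1127.43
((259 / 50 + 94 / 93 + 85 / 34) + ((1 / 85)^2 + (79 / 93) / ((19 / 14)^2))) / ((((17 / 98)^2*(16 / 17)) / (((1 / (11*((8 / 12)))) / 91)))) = 761452195721 / 1572467553800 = 0.48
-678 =-678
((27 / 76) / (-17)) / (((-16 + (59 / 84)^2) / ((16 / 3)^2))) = 1354752 / 35341045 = 0.04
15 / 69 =5 / 23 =0.22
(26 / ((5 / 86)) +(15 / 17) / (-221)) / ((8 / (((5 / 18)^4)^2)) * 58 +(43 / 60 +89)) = 7875540937500 / 230527870804899551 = 0.00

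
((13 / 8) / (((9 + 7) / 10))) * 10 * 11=3575 / 32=111.72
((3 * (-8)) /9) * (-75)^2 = -15000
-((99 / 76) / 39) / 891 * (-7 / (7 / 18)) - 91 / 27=-44945 / 13338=-3.37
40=40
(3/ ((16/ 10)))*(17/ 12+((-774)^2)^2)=21533523226645/ 32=672922600832.66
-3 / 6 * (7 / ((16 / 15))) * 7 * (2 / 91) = -105 / 208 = -0.50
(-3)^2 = 9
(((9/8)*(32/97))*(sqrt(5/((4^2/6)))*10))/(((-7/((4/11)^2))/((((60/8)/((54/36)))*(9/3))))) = -21600*sqrt(30)/82159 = -1.44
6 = 6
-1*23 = -23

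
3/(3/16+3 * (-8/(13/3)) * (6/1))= -208/2291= -0.09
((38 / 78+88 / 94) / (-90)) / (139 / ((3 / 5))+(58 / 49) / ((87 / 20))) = -127841 / 1874884050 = -0.00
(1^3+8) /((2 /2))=9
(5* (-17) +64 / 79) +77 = -568 / 79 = -7.19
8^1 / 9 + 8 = 80 / 9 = 8.89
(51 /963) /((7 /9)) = 51 /749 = 0.07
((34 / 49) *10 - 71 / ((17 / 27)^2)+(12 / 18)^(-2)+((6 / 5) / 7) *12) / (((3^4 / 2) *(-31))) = 47538751 / 355582710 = 0.13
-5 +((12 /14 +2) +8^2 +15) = 76.86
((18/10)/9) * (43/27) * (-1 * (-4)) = 172/135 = 1.27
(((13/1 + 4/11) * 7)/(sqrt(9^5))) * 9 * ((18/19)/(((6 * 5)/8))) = 2744/3135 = 0.88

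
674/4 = 337/2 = 168.50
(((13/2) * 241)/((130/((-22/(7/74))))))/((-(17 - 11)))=98087/210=467.08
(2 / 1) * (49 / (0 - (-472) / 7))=343 / 236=1.45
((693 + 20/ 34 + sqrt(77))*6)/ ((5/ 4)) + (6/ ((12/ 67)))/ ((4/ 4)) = 24*sqrt(77)/ 5 + 571663/ 170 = 3404.84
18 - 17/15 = 253/15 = 16.87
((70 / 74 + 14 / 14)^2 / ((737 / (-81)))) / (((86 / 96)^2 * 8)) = -120932352 / 1865554097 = -0.06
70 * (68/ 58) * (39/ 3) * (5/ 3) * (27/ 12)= 116025/ 29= 4000.86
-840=-840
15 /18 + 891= 5351 /6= 891.83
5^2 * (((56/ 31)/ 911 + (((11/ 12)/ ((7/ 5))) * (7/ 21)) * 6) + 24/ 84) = 47362475/ 1186122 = 39.93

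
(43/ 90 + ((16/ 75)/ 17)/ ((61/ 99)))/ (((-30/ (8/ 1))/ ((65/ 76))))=-0.11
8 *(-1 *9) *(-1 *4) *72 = 20736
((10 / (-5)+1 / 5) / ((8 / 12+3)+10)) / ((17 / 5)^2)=-135 / 11849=-0.01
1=1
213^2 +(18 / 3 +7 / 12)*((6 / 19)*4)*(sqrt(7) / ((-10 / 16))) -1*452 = 44917 -1264*sqrt(7) / 95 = 44881.80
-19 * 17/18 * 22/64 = -3553/576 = -6.17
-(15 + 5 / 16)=-245 / 16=-15.31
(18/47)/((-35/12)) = -216/1645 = -0.13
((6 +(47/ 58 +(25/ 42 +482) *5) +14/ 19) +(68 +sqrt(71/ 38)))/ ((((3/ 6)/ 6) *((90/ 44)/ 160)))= 1408 *sqrt(2698)/ 57 +81085886464/ 34713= 2337177.01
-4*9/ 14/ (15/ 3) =-18/ 35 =-0.51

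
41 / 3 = 13.67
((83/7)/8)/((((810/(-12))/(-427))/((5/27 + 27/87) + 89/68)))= 486407473/28751760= 16.92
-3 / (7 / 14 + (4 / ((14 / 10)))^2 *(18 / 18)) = -98 / 283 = -0.35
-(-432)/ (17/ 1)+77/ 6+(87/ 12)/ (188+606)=6196267/ 161976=38.25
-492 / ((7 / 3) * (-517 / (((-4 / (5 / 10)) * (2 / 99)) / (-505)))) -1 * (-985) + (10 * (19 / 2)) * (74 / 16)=229079916267 / 160828360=1424.38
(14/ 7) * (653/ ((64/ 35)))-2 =22791/ 32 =712.22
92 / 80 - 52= -1017 / 20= -50.85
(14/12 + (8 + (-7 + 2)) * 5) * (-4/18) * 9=-97/3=-32.33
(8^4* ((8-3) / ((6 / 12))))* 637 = 26091520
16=16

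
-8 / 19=-0.42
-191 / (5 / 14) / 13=-41.14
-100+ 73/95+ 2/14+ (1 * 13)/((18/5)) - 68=-1956827/11970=-163.48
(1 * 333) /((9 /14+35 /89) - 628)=-138306 /260399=-0.53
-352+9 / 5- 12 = -1811 / 5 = -362.20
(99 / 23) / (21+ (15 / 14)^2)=6468 / 33281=0.19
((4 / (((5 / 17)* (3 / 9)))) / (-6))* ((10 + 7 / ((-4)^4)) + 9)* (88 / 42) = -910877 / 3360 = -271.09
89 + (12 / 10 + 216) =306.20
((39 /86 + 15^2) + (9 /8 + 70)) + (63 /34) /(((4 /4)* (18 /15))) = 1743421 /5848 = 298.12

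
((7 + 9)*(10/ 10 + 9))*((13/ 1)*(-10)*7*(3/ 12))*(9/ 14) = -23400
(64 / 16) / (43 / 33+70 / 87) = 3828 / 2017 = 1.90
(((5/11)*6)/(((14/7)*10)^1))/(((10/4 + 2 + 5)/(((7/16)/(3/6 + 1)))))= 7/1672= 0.00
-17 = -17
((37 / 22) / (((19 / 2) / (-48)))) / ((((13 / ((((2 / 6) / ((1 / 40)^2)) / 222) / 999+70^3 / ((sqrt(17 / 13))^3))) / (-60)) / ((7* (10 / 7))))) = 89958114.55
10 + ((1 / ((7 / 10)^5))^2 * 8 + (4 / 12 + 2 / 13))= 3235532376841 / 11016534711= 293.70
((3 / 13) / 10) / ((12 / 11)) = 11 / 520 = 0.02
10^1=10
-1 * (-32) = 32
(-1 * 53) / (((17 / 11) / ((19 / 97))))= -11077 / 1649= -6.72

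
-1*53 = -53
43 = 43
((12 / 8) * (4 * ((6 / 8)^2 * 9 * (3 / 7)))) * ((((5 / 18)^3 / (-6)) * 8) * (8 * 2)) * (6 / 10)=-25 / 7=-3.57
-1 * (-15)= 15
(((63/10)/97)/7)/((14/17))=153/13580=0.01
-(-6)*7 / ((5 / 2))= 84 / 5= 16.80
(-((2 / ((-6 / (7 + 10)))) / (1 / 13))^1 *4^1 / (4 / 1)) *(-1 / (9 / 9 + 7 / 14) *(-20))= 982.22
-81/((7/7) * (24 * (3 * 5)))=-9/40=-0.22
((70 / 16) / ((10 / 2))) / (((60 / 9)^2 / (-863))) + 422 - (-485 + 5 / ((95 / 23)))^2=-269909297609 / 1155200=-233647.25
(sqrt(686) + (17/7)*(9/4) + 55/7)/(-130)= -0.30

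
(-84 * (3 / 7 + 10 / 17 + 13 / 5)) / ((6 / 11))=-47344 / 85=-556.99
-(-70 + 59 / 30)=2041 / 30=68.03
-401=-401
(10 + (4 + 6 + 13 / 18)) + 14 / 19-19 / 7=44875 / 2394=18.74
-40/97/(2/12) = -240/97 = -2.47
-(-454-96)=550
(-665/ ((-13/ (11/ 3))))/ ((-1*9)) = -7315/ 351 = -20.84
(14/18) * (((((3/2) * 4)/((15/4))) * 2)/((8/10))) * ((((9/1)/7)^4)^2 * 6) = 114791256/823543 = 139.39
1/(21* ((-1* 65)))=-1/1365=-0.00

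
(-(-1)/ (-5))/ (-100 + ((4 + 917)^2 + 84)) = -1/ 4241125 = -0.00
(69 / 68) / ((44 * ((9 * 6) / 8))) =23 / 6732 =0.00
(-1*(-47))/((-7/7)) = -47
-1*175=-175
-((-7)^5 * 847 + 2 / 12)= 14235528.83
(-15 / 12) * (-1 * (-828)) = -1035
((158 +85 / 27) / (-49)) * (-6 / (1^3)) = 19.73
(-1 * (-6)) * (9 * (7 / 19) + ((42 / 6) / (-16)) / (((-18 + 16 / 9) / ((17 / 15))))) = 2227869 / 110960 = 20.08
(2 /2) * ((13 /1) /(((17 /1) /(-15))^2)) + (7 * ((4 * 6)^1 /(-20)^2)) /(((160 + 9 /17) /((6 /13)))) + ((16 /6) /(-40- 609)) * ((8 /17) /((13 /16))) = 5050430674568 /499057619775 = 10.12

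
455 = 455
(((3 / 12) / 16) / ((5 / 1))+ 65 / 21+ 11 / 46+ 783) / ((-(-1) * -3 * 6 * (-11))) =121536323 / 30602880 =3.97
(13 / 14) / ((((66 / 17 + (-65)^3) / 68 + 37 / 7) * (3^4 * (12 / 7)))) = -0.00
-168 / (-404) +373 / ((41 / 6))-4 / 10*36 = 840648 / 20705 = 40.60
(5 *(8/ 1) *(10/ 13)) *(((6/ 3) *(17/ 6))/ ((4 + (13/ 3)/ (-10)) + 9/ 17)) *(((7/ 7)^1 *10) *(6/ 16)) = 159.63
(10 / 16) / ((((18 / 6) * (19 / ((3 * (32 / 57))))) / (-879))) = -5860 / 361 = -16.23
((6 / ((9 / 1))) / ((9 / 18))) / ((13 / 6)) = 8 / 13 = 0.62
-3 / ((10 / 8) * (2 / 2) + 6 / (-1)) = 12 / 19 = 0.63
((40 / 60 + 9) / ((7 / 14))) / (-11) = -58 / 33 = -1.76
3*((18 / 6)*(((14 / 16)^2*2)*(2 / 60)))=147 / 320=0.46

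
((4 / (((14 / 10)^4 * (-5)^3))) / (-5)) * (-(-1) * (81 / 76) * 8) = 648 / 45619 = 0.01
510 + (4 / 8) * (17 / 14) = 14297 / 28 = 510.61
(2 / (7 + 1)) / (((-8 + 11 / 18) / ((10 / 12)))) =-15 / 532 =-0.03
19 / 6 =3.17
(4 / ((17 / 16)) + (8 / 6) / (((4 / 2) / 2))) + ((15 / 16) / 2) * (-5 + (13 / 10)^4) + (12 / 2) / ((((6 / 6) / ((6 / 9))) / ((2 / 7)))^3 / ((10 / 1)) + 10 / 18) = 1269084026317 / 282495936000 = 4.49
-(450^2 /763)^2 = -41006250000 /582169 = -70437.02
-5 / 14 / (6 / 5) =-25 / 84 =-0.30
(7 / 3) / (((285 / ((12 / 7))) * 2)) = 2 / 285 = 0.01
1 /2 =0.50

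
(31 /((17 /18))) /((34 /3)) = 837 /289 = 2.90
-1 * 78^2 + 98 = -5986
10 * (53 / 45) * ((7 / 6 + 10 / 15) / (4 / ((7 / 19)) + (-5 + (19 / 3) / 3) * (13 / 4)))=8162 / 555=14.71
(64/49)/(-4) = -16/49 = -0.33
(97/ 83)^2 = 9409/ 6889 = 1.37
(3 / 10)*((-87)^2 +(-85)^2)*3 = 66573 / 5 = 13314.60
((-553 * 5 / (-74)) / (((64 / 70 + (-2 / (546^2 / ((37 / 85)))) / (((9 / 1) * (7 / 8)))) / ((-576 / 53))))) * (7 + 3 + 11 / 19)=-15970130270148600 / 3398894858881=-4698.62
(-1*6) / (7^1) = -6 / 7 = -0.86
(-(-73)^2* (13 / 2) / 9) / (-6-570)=69277 / 10368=6.68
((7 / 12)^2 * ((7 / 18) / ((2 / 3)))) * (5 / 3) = 1715 / 5184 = 0.33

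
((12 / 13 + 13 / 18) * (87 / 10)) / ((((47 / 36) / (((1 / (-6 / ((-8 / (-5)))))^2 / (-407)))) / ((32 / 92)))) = -25984 / 38997075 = -0.00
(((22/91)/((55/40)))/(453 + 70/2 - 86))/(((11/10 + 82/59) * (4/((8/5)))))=1888/26869479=0.00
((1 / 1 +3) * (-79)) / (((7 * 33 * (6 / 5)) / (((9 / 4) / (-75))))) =79 / 2310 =0.03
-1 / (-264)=1 / 264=0.00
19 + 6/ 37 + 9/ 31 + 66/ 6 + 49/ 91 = 462106/ 14911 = 30.99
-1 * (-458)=458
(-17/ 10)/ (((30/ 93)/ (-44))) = 5797/ 25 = 231.88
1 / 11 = 0.09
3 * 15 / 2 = 45 / 2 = 22.50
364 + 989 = 1353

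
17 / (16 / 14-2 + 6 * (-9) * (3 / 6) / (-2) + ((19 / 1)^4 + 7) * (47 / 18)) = 2142 / 42879505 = 0.00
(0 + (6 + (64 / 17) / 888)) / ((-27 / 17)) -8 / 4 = -17324 / 2997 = -5.78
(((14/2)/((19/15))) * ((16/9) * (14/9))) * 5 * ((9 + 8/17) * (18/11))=12622400/10659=1184.20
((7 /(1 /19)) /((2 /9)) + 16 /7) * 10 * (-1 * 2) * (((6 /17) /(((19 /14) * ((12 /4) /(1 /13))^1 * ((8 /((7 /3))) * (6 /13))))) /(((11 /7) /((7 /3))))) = -14424865 /191862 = -75.18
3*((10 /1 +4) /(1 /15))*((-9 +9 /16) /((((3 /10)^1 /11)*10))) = -155925 /8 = -19490.62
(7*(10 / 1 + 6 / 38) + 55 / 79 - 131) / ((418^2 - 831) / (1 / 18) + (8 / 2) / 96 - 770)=-2132568 / 112730048797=-0.00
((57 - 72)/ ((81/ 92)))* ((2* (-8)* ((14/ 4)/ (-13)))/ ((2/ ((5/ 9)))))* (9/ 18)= -32200/ 3159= -10.19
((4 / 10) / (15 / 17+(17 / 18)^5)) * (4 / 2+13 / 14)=1317028896 / 1836838115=0.72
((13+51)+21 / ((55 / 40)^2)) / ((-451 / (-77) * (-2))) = -31808 / 4961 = -6.41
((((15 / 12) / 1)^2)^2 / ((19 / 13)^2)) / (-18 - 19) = -105625 / 3419392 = -0.03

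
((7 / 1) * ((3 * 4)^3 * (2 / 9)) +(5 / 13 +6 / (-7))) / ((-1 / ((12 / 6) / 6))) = -244565 / 273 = -895.84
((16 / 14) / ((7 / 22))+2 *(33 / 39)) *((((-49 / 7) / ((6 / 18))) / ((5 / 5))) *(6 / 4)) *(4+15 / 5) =-15147 / 13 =-1165.15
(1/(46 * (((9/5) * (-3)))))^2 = 25/1542564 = 0.00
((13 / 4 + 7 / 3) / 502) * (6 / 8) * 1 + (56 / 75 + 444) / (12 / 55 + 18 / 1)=1474038161 / 60360480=24.42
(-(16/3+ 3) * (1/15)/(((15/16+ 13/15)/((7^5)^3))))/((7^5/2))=-225980199200/1299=-173964741.49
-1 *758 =-758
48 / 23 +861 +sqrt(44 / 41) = 2*sqrt(451) / 41 +19851 / 23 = 864.12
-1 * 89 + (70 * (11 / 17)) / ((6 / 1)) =-4154 / 51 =-81.45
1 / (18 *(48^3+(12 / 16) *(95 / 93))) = 62 / 123421527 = 0.00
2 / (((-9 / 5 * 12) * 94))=-5 / 5076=-0.00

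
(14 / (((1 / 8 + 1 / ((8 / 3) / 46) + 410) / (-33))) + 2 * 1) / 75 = 3142 / 256425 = 0.01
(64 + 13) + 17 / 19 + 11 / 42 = 62369 / 798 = 78.16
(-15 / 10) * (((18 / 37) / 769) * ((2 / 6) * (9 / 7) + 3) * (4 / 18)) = -144 / 199171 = -0.00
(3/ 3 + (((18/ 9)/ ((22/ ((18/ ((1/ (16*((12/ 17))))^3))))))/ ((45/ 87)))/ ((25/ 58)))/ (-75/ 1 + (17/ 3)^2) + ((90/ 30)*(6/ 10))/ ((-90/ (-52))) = -640219331899/ 2607574750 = -245.52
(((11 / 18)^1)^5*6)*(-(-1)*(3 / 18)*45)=3.84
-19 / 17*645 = -12255 / 17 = -720.88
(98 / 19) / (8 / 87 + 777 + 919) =609 / 200260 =0.00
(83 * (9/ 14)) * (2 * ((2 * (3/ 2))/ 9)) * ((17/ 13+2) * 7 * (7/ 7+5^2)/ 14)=10707/ 7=1529.57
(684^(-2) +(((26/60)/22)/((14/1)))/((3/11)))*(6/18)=84509/49124880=0.00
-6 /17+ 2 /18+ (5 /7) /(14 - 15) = -1024 /1071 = -0.96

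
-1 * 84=-84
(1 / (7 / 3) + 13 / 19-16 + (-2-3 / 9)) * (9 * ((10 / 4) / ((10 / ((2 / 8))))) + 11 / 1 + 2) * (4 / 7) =-213001 / 1596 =-133.46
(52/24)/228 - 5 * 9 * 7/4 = -107717/1368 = -78.74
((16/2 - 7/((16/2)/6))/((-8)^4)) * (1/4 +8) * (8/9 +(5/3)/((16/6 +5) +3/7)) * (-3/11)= -3685/2228224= -0.00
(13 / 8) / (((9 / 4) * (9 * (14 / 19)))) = 247 / 2268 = 0.11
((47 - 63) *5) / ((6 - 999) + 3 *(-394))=16 / 435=0.04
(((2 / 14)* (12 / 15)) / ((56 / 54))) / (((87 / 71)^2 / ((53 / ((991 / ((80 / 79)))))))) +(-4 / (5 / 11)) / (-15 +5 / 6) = 857170139064 / 1371139845425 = 0.63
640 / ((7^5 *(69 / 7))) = 640 / 165669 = 0.00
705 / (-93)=-235 / 31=-7.58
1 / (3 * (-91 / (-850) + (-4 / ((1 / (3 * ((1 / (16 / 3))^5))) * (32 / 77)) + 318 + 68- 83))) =3565158400 / 3241802461017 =0.00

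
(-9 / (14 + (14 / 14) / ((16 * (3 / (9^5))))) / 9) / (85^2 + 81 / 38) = -608 / 5467079317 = -0.00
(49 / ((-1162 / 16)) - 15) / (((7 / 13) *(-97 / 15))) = 253695 / 56357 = 4.50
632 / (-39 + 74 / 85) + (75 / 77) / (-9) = -254905 / 15279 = -16.68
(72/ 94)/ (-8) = -9/ 94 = -0.10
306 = 306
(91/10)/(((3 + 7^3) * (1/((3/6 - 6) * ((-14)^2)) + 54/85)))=833833/20111942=0.04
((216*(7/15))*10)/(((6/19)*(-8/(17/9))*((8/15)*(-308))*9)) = 0.51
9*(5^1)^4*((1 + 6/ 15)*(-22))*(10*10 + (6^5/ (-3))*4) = 1778931000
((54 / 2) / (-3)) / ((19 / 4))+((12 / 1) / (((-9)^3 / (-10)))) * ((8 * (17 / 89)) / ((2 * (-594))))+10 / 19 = -167029534 / 122041161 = -1.37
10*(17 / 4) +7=99 / 2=49.50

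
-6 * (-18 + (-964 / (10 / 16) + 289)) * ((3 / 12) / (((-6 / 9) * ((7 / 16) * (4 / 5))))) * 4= -228852 / 7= -32693.14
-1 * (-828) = 828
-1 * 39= -39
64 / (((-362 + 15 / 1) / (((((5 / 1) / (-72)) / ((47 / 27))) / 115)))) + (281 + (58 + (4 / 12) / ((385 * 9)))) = 1321842057422 / 3899237265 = 339.00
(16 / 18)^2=64 / 81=0.79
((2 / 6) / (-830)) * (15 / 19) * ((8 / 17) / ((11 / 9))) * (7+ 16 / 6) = -348 / 294899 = -0.00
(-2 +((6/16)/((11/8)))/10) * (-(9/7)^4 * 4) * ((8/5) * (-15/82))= -6.31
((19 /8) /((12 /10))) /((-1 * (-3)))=95 /144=0.66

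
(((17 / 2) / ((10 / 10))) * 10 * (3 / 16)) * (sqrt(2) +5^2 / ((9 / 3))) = 255 * sqrt(2) / 16 +2125 / 16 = 155.35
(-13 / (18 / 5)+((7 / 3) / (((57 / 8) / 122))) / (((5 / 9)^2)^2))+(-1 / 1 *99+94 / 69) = 1564174217 / 4916250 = 318.16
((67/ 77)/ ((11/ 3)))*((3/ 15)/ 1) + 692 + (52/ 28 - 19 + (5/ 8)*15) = 684.28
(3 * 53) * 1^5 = 159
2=2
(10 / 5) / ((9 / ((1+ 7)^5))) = 65536 / 9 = 7281.78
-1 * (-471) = 471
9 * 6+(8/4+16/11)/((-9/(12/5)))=8758/165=53.08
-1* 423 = -423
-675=-675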